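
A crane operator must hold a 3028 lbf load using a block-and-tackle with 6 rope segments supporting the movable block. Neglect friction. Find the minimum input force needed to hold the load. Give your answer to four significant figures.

504.7 lbf

Block-and-tackle MA = number of supporting rope parts = 6.
Effort = load / MA = 3028 / 6 = 504.67 lbf.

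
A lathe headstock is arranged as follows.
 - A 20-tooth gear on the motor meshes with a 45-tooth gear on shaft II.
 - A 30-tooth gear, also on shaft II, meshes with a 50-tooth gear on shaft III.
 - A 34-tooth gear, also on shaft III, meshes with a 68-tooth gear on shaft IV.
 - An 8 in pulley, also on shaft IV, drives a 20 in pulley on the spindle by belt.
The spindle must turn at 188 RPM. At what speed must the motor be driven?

3525 RPM

Overall ratio R = 2.25 × 1.6667 × 2 × 2.5 = 18.75.
Required input speed = output speed × R = 188 × 18.75 = 3525 RPM.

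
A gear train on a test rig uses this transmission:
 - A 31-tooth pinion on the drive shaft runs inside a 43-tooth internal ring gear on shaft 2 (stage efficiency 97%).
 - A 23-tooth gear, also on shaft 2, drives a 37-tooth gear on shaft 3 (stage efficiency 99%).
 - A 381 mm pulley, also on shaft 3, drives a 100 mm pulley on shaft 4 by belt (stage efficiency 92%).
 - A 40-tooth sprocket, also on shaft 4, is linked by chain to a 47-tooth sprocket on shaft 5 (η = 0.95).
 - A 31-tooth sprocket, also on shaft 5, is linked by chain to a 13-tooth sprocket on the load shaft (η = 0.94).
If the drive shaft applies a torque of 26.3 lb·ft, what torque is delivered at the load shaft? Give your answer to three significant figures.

5.99 lb·ft

internal gear 43/31 = 1.3871 → τ = 26.3·1.3871·0.97 = 35.386 lb·ft
gear mesh 37/23 = 1.6087 → τ = 35.386·1.6087·0.99 = 56.356 lb·ft
belt 100/381 = 0.26247 → τ = 56.356·0.26247·0.92 = 13.608 lb·ft
chain 47/40 = 1.175 → τ = 13.608·1.175·0.95 = 15.19 lb·ft
chain 13/31 = 0.41935 → τ = 15.19·0.41935·0.94 = 5.9879 lb·ft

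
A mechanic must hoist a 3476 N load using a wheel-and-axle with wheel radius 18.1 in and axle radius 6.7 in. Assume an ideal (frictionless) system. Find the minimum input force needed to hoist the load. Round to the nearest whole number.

Wheel-and-axle MA = R/r = 18.1/6.7 = 2.7015.
Effort = load / MA = 3476 / 2.7015 = 1286.7 N.

1287 N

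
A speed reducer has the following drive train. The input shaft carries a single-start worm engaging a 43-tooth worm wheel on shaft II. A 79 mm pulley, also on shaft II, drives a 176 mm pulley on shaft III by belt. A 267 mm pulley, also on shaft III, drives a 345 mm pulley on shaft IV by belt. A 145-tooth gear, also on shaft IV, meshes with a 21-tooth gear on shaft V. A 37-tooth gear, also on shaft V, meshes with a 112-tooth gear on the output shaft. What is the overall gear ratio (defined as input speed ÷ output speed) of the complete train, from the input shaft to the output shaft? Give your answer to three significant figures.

Each stage contributes driven/driver: worm 43/1 = 43, belt 176/79 = 2.2278, belt 345/267 = 1.2921, gear mesh 21/145 = 0.14483, gear mesh 112/37 = 3.027.
Overall: 43 × 2.2278 × 1.2921 × 0.14483 × 3.027 = 54.266.

54.3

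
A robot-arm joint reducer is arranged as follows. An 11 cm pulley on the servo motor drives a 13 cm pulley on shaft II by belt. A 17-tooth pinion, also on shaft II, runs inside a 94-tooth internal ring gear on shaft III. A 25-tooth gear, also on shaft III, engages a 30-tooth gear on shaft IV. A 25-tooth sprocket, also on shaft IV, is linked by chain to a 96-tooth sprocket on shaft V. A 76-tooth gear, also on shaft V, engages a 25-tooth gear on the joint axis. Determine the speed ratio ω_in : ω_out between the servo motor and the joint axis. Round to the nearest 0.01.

9.91

Each stage contributes driven/driver: belt 13/11 = 1.1818, internal gear 94/17 = 5.5294, gear mesh 30/25 = 1.2, chain 96/25 = 3.84, gear mesh 25/76 = 0.32895.
Overall: 1.1818 × 5.5294 × 1.2 × 3.84 × 0.32895 = 9.9053.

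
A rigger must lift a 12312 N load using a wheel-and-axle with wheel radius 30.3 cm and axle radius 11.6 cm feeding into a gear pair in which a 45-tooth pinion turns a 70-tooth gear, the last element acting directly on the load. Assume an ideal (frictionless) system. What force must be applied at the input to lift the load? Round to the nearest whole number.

3030 N

Wheel-and-axle MA = R/r = 30.3/11.6 = 2.6121.
Gear pair MA = 70/45 = 1.5556.
Combined ideal MA = 2.6121 × 1.5556 = 4.0632.
Effort = load / MA = 12312 / 4.0632 = 3030.1 N.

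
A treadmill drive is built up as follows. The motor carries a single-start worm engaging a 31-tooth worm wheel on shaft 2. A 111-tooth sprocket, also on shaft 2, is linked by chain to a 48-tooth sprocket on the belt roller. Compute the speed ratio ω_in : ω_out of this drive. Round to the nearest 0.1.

Each stage contributes driven/driver: worm 31/1 = 31, chain 48/111 = 0.43243.
Overall: 31 × 0.43243 = 13.405.

13.4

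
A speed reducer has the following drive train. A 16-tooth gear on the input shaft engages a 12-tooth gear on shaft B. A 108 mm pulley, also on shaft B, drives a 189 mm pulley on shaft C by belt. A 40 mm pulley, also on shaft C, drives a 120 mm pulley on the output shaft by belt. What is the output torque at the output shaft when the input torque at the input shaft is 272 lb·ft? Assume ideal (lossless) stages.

1071 lb·ft

gear mesh 12/16 = 0.75 → τ = 272·0.75 = 204 lb·ft
belt 189/108 = 1.75 → τ = 204·1.75 = 357 lb·ft
belt 120/40 = 3 → τ = 357·3 = 1071 lb·ft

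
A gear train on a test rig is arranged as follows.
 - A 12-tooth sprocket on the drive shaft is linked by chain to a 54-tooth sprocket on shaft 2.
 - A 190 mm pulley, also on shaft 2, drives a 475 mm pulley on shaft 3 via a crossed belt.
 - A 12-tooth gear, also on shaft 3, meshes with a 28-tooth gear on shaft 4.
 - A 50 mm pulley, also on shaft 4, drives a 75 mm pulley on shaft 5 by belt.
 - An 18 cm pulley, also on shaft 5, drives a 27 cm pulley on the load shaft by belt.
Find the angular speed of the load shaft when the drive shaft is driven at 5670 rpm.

chain 54/12 = 4.5 → 5670/4.5 = 1260 rpm
belt 475/190 = 2.5 → 1260/2.5 = 504 rpm
gear mesh 28/12 = 2.3333 → 504/2.3333 = 216 rpm
belt 75/50 = 1.5 → 216/1.5 = 144 rpm
belt 27/18 = 1.5 → 144/1.5 = 96 rpm

96 rpm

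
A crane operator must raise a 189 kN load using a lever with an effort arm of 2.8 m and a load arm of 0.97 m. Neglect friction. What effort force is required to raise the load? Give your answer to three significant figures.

Lever MA = effort arm / load arm = 2.8/0.97 = 2.8866.
Effort = load / MA = 189 / 2.8866 = 65.475 kN.

65.5 kN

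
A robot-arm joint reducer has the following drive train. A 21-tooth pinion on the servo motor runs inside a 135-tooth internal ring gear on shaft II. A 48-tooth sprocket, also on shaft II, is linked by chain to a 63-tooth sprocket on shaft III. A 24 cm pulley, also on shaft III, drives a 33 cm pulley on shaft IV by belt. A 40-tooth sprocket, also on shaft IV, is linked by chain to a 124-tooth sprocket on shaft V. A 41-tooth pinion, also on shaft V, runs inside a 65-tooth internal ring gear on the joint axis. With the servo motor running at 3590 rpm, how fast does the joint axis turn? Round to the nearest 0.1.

Internal gear: ratio = 135/21 = 6.4286, so shaft II turns at 3590 / 6.4286 = 558.44 rpm.
Chain: ratio = 63/48 = 1.3125, so shaft III turns at 558.44 / 1.3125 = 425.48 rpm.
Belt: ratio = 33/24 = 1.375, so shaft IV turns at 425.48 / 1.375 = 309.44 rpm.
Chain: ratio = 124/40 = 3.1, so shaft V turns at 309.44 / 3.1 = 99.82 rpm.
Internal gear: ratio = 65/41 = 1.5854, so the joint axis turns at 99.82 / 1.5854 = 62.963 rpm.

63.0 rpm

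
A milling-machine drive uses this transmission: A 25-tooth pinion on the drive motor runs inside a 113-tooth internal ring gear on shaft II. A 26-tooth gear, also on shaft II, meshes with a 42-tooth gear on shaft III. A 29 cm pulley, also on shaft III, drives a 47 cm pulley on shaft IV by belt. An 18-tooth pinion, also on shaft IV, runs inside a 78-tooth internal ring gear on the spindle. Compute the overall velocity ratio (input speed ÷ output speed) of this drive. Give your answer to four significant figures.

51.28

Each stage contributes driven/driver: internal gear 113/25 = 4.52, gear mesh 42/26 = 1.6154, belt 47/29 = 1.6207, internal gear 78/18 = 4.3333.
Overall: 4.52 × 1.6154 × 1.6207 × 4.3333 = 51.279.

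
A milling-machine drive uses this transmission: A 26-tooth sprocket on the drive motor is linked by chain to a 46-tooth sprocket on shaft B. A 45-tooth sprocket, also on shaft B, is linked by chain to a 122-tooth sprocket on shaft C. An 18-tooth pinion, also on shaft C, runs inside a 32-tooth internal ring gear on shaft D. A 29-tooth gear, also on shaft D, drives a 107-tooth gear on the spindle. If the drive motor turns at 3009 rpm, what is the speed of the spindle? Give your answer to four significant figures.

95.64 rpm

Chain: ratio = 46/26 = 1.7692, so shaft B turns at 3009 / 1.7692 = 1700.7 rpm.
Chain: ratio = 122/45 = 2.7111, so shaft C turns at 1700.7 / 2.7111 = 627.32 rpm.
Internal gear: ratio = 32/18 = 1.7778, so shaft D turns at 627.32 / 1.7778 = 352.87 rpm.
Gear mesh: ratio = 107/29 = 3.6897, so the spindle turns at 352.87 / 3.6897 = 95.637 rpm.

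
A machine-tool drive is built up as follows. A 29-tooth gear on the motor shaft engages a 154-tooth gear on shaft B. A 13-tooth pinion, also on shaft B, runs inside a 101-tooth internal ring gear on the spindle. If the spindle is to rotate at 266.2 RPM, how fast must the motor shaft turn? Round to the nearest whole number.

Overall ratio R = 5.3103 × 7.7692 = 41.257.
Required input speed = output speed × R = 266.2 × 41.257 = 10983 RPM.

10983 RPM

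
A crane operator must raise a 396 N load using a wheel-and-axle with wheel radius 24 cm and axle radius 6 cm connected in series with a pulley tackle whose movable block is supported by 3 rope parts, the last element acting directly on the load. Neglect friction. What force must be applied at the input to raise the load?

Wheel-and-axle MA = R/r = 24/6 = 4.
Block-and-tackle MA = number of supporting rope parts = 3.
Combined ideal MA = 4 × 3 = 12.
Effort = load / MA = 396 / 12 = 33 N.

33 N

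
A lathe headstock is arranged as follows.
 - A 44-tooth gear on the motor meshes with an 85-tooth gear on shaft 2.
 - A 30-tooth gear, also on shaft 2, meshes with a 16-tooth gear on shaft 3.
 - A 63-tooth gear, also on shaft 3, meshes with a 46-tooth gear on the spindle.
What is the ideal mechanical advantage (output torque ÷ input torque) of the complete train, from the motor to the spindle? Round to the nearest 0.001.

0.752

Each stage contributes driven/driver: gear mesh 85/44 = 1.9318, gear mesh 16/30 = 0.53333, gear mesh 46/63 = 0.73016.
Overall: 1.9318 × 0.53333 × 0.73016 = 0.75228.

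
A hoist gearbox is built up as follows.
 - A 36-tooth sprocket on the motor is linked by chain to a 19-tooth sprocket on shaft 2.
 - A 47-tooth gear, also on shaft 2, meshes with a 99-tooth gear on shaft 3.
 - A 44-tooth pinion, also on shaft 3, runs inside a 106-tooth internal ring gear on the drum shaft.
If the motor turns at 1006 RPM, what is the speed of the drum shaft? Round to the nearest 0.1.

375.6 RPM

Chain: ratio = 19/36 = 0.52778, so shaft 2 turns at 1006 / 0.52778 = 1906.1 RPM.
Gear mesh: ratio = 99/47 = 2.1064, so shaft 3 turns at 1906.1 / 2.1064 = 904.92 RPM.
Internal gear: ratio = 106/44 = 2.4091, so the drum shaft turns at 904.92 / 2.4091 = 375.63 RPM.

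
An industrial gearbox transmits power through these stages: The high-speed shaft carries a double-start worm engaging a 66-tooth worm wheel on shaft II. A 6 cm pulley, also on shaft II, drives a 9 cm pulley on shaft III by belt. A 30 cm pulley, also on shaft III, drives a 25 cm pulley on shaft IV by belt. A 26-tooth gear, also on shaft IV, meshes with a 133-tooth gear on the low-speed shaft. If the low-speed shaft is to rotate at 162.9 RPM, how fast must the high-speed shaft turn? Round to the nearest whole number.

Overall ratio R = 33 × 1.5 × 0.83333 × 5.1154 = 211.01.
Required input speed = output speed × R = 162.9 × 211.01 = 34373 RPM.

34373 RPM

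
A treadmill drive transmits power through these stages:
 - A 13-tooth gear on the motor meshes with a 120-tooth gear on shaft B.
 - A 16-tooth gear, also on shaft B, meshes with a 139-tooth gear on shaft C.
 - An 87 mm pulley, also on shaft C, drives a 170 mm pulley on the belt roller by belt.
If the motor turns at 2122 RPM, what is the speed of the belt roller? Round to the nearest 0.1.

Gear mesh: ratio = 120/13 = 9.2308, so shaft B turns at 2122 / 9.2308 = 229.88 RPM.
Gear mesh: ratio = 139/16 = 8.6875, so shaft C turns at 229.88 / 8.6875 = 26.461 RPM.
Belt: ratio = 170/87 = 1.954, so the belt roller turns at 26.461 / 1.954 = 13.542 RPM.

13.5 RPM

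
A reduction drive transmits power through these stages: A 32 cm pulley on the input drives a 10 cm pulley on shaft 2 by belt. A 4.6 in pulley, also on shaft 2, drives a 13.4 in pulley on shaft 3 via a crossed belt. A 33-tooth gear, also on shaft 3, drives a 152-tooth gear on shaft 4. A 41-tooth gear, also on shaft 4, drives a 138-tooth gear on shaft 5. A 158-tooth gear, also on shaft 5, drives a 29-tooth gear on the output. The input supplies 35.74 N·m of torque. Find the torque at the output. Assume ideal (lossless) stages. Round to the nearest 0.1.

92.6 N·m

After the belt (10/32): 35.74 × 0.3125 = 11.169 N·m
After the belt (13.4/4.6): 11.169 × 2.913 = 32.535 N·m
After the gear mesh (152/33): 32.535 × 4.6061 = 149.86 N·m
After the gear mesh (138/41): 149.86 × 3.3659 = 504.4 N·m
After the gear mesh (29/158): 504.4 × 0.18354 = 92.58 N·m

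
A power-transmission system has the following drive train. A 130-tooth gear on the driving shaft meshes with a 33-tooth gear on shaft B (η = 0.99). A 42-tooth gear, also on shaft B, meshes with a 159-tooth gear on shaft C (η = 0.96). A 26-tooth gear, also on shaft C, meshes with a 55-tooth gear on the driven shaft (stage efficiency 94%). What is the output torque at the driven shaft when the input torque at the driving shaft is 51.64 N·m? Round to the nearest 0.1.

93.8 N·m

gear mesh 33/130 = 0.25385 → τ = 51.64·0.25385·0.99 = 12.978 N·m
gear mesh 159/42 = 3.7857 → τ = 12.978·3.7857·0.96 = 47.164 N·m
gear mesh 55/26 = 2.1154 → τ = 47.164·2.1154·0.94 = 93.784 N·m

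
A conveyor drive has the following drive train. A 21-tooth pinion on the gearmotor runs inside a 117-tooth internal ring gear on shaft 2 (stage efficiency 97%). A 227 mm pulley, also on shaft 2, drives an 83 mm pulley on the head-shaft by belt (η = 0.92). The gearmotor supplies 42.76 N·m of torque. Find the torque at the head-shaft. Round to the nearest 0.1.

internal gear 117/21 = 5.5714 → τ = 42.76·5.5714·0.97 = 231.09 N·m
belt 83/227 = 0.36564 → τ = 231.09·0.36564·0.92 = 77.735 N·m

77.7 N·m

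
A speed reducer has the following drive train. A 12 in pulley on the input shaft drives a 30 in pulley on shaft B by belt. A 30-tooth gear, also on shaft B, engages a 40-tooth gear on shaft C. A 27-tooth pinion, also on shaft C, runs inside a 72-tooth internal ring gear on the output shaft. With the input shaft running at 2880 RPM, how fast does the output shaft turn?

324 RPM

belt 30/12 = 2.5 → 2880/2.5 = 1152 RPM
gear mesh 40/30 = 1.3333 → 1152/1.3333 = 864 RPM
internal gear 72/27 = 2.6667 → 864/2.6667 = 324 RPM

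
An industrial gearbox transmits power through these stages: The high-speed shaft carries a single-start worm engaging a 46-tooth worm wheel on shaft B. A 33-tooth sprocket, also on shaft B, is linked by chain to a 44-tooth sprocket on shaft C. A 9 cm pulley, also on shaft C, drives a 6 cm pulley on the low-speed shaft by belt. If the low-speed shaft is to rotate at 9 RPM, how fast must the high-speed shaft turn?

368 RPM

Overall ratio R = 46 × 1.3333 × 0.66667 = 40.889.
Required input speed = output speed × R = 9 × 40.889 = 368 RPM.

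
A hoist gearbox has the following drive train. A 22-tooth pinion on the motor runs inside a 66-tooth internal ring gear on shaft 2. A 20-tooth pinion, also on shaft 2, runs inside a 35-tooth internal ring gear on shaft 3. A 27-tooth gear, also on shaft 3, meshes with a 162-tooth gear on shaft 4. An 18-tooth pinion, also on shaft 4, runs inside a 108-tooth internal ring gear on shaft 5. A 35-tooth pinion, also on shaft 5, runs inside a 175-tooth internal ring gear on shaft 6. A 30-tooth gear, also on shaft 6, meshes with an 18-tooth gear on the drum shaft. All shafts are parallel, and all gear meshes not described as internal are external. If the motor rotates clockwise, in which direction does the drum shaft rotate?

the motor → shaft 2: internal mesh, same direction → CW.
shaft 2 → shaft 3: internal mesh, same direction → CW.
shaft 3 → shaft 4: external mesh, 1 reversal → CCW.
shaft 4 → shaft 5: internal mesh, same direction → CCW.
shaft 5 → shaft 6: internal mesh, same direction → CCW.
shaft 6 → the drum shaft: external mesh, 1 reversal → CW.
2 reversals in total — an even number — so the drum shaft turns the same way as the motor.

clockwise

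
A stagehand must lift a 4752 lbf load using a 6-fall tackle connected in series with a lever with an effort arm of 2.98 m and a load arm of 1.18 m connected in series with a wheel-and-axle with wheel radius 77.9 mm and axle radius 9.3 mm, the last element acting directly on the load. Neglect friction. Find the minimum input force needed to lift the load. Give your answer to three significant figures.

37.4 lbf

Block-and-tackle MA = number of supporting rope parts = 6.
Lever MA = effort arm / load arm = 2.98/1.18 = 2.5254.
Wheel-and-axle MA = R/r = 77.9/9.3 = 8.3763.
Combined ideal MA = 6 × 2.5254 × 8.3763 = 126.92.
Effort = load / MA = 4752 / 126.92 = 37.44 lbf.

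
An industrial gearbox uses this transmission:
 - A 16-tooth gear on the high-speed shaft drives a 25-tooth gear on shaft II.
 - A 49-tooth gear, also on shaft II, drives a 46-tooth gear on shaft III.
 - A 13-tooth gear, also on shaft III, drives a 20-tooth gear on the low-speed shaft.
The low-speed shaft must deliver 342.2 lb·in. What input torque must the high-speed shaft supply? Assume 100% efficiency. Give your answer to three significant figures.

152 lb·in

Overall ratio R = 1.5625 × 0.93878 × 1.5385 = 2.2567.
Input torque = output torque / R = 342.2 / 2.2567 = 151.64 lb·in.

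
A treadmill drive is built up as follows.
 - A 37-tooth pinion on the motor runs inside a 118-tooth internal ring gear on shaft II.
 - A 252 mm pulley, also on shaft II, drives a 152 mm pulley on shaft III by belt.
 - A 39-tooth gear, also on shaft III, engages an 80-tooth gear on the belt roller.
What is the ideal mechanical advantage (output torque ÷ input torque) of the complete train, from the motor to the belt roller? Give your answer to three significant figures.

3.95

Each stage contributes driven/driver: internal gear 118/37 = 3.1892, belt 152/252 = 0.60317, gear mesh 80/39 = 2.0513.
Overall: 3.1892 × 0.60317 × 2.0513 = 3.9459.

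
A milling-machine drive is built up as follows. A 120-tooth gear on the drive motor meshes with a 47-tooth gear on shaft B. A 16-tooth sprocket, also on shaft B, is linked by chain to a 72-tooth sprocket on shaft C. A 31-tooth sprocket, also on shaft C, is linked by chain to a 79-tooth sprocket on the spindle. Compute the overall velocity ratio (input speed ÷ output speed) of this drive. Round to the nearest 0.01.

Each stage contributes driven/driver: gear mesh 47/120 = 0.39167, chain 72/16 = 4.5, chain 79/31 = 2.5484.
Overall: 0.39167 × 4.5 × 2.5484 = 4.4915.

4.49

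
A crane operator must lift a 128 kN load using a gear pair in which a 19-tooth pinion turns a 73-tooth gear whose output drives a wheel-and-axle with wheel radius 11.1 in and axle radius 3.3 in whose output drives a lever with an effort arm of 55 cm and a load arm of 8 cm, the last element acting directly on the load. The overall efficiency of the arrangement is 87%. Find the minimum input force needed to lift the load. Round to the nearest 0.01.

Gear pair MA = 73/19 = 3.8421.
Wheel-and-axle MA = R/r = 11.1/3.3 = 3.3636.
Lever MA = effort arm / load arm = 55/8 = 6.875.
Combined ideal MA = 3.8421 × 3.3636 × 6.875 = 88.849.
Actual MA = 88.849 × 0.87 = 77.298.
Effort = load / actual MA = 128 / 77.298 = 1.6559 kN.

1.66 kN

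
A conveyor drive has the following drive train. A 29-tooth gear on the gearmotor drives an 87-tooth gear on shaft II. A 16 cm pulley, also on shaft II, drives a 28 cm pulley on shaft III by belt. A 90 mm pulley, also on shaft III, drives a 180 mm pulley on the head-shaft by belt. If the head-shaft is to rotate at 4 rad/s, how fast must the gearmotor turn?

Overall ratio R = 3 × 1.75 × 2 = 10.5.
Required input speed = output speed × R = 4 × 10.5 = 42 rad/s.

42 rad/s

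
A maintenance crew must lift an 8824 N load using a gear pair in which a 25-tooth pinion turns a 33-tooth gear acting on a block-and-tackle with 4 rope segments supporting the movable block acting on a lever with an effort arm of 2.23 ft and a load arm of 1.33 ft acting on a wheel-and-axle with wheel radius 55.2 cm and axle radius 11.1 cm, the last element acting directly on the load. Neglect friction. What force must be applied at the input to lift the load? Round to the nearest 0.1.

Gear pair MA = 33/25 = 1.32.
Block-and-tackle MA = number of supporting rope parts = 4.
Lever MA = effort arm / load arm = 2.23/1.33 = 1.6767.
Wheel-and-axle MA = R/r = 55.2/11.1 = 4.973.
Combined ideal MA = 1.32 × 4 × 1.6767 × 4.973 = 44.025.
Effort = load / MA = 8824 / 44.025 = 200.43 N.

200.4 N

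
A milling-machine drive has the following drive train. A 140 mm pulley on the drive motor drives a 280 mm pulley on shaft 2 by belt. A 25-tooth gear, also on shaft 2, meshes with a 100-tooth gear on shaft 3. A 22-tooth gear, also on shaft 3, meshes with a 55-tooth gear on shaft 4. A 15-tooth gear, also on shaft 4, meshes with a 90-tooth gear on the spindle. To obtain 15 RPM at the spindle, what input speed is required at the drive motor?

Overall ratio R = 2 × 4 × 2.5 × 6 = 120.
Required input speed = output speed × R = 15 × 120 = 1800 RPM.

1800 RPM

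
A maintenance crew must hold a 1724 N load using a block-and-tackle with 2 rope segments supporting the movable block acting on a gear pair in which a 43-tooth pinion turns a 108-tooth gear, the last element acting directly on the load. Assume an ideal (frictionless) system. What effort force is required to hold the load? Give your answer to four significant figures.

Block-and-tackle MA = number of supporting rope parts = 2.
Gear pair MA = 108/43 = 2.5116.
Combined ideal MA = 2 × 2.5116 = 5.0233.
Effort = load / MA = 1724 / 5.0233 = 343.2 N.

343.2 N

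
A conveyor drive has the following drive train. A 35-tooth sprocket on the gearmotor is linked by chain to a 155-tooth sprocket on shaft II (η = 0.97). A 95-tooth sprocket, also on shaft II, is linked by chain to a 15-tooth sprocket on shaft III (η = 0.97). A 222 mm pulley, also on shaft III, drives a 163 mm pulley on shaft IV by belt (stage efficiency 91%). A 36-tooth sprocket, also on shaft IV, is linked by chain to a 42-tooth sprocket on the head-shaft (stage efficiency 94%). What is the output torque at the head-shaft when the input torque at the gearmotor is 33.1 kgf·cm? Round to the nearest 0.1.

16.0 kgf·cm

After the chain (155/35): 33.1 × 4.4286 × 0.97 = 142.19 kgf·cm
After the chain (15/95): 142.19 × 0.15789 × 0.97 = 21.777 kgf·cm
After the belt (163/222): 21.777 × 0.73423 × 0.91 = 14.551 kgf·cm
After the chain (42/36): 14.551 × 1.1667 × 0.94 = 15.957 kgf·cm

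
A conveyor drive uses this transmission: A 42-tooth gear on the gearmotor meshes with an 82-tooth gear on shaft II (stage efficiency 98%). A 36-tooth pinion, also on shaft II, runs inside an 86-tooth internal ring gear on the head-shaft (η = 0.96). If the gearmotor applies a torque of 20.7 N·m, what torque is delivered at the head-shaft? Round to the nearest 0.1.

90.8 N·m

After the gear mesh (82/42): 20.7 × 1.9524 × 0.98 = 39.606 N·m
After the internal gear (86/36): 39.606 × 2.3889 × 0.96 = 90.83 N·m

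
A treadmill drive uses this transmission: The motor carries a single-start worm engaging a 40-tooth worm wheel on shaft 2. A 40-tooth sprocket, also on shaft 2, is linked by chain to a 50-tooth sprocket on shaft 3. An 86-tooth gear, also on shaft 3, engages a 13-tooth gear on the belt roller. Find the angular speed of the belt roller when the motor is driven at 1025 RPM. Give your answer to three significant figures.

the motor → shaft 2 (worm, 40/1): 1025 ÷ 40 = 25.625 RPM
shaft 2 → shaft 3 (chain, 50/40): 25.625 ÷ 1.25 = 20.5 RPM
shaft 3 → the belt roller (gear mesh, 13/86): 20.5 ÷ 0.15116 = 135.62 RPM

136 RPM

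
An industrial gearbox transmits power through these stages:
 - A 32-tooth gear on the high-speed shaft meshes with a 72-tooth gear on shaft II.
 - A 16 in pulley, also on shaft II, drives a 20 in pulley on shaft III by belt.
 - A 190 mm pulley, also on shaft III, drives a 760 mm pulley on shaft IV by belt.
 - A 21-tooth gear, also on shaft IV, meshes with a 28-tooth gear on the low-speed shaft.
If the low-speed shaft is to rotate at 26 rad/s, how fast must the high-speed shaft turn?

Overall ratio R = 2.25 × 1.25 × 4 × 1.3333 = 15.
Required input speed = output speed × R = 26 × 15 = 390 rad/s.

390 rad/s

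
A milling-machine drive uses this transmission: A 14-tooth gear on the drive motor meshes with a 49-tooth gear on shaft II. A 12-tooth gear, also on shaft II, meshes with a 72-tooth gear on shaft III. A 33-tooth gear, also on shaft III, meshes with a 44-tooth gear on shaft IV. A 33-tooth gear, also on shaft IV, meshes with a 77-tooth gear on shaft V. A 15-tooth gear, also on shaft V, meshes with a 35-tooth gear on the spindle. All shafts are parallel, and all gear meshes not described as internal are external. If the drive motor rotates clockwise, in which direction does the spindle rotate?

the drive motor → shaft II: external mesh, 1 reversal → CCW.
shaft II → shaft III: external mesh, 1 reversal → CW.
shaft III → shaft IV: external mesh, 1 reversal → CCW.
shaft IV → shaft V: external mesh, 1 reversal → CW.
shaft V → the spindle: external mesh, 1 reversal → CCW.
5 reversals in total — an odd number — so the spindle turns opposite to the drive motor.

counterclockwise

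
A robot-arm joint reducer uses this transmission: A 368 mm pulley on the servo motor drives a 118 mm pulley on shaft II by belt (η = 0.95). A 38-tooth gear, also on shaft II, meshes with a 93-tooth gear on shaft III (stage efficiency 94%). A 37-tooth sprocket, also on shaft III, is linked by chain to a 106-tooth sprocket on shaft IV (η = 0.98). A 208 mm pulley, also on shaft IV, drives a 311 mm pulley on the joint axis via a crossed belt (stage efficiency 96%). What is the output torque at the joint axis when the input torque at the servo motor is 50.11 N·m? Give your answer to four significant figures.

Belt: ratio = 118/368 = 0.32065; torque at shaft II = 50.11 × 0.32065 × 0.95 = 15.264 N·m.
Gear mesh: ratio = 93/38 = 2.4474; torque at shaft III = 15.264 × 2.4474 × 0.94 = 35.116 N·m.
Chain: ratio = 106/37 = 2.8649; torque at shaft IV = 35.116 × 2.8649 × 0.98 = 98.592 N·m.
Belt: ratio = 311/208 = 1.4952; torque at the joint axis = 98.592 × 1.4952 × 0.96 = 141.52 N·m.

141.5 N·m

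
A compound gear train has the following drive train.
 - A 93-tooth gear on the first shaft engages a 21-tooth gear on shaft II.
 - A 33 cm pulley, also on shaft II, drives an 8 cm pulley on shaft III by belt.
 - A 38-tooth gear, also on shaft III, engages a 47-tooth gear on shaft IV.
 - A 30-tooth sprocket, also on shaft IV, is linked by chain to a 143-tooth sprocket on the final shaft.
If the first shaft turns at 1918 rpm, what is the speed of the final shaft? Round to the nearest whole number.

5943 rpm

Gear mesh: ratio = 21/93 = 0.22581, so shaft II turns at 1918 / 0.22581 = 8494 rpm.
Belt: ratio = 8/33 = 0.24242, so shaft III turns at 8494 / 0.24242 = 35038 rpm.
Gear mesh: ratio = 47/38 = 1.2368, so shaft IV turns at 35038 / 1.2368 = 28328 rpm.
Chain: ratio = 143/30 = 4.7667, so the final shaft turns at 28328 / 4.7667 = 5943 rpm.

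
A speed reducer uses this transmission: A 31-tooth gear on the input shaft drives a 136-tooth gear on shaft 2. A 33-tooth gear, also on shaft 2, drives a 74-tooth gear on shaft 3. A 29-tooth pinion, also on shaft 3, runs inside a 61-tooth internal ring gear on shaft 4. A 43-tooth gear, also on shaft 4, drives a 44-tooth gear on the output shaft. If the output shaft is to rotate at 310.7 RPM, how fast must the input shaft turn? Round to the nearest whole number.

Overall ratio R = 4.3871 × 2.2424 × 2.1034 × 1.0233 = 21.174.
Required input speed = output speed × R = 310.7 × 21.174 = 6578.9 RPM.

6579 RPM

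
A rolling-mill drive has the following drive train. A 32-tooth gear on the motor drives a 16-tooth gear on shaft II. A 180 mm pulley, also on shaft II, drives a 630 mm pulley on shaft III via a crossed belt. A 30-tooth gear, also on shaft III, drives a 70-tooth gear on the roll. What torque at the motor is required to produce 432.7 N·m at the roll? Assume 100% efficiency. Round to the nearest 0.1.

Overall ratio R = 0.5 × 3.5 × 2.3333 = 4.0833.
Input torque = output torque / R = 432.7 / 4.0833 = 105.97 N·m.

106.0 N·m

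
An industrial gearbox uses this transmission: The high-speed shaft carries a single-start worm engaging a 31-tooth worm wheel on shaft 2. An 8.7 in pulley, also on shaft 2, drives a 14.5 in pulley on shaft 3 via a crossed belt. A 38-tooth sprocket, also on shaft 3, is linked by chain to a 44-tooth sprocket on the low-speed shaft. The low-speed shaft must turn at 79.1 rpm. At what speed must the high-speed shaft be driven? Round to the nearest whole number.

Overall ratio R = 31 × 1.6667 × 1.1579 = 59.825.
Required input speed = output speed × R = 79.1 × 59.825 = 4732.1 rpm.

4732 rpm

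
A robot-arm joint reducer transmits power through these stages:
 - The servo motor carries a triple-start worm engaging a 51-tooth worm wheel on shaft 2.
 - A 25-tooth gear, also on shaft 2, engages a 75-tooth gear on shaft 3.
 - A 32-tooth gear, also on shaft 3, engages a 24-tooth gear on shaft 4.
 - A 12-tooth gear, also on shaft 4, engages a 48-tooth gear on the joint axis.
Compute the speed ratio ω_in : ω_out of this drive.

Each stage contributes driven/driver: worm 51/3 = 17, gear mesh 75/25 = 3, gear mesh 24/32 = 0.75, gear mesh 48/12 = 4.
Overall: 17 × 3 × 0.75 × 4 = 153.

153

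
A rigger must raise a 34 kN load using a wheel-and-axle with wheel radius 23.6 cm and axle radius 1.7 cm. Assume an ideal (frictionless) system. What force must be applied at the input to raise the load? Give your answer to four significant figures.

2.449 kN

Wheel-and-axle MA = R/r = 23.6/1.7 = 13.882.
Effort = load / MA = 34 / 13.882 = 2.4492 kN.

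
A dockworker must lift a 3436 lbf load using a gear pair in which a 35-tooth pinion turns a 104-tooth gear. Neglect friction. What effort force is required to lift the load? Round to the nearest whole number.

Gear pair MA = 104/35 = 2.9714.
Effort = load / MA = 3436 / 2.9714 = 1156.3 lbf.

1156 lbf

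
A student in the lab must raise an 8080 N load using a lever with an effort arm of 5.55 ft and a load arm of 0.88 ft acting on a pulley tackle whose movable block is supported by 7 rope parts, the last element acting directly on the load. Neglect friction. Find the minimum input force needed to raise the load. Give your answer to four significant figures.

Lever MA = effort arm / load arm = 5.55/0.88 = 6.3068.
Block-and-tackle MA = number of supporting rope parts = 7.
Combined ideal MA = 6.3068 × 7 = 44.148.
Effort = load / MA = 8080 / 44.148 = 183.02 N.

183.0 N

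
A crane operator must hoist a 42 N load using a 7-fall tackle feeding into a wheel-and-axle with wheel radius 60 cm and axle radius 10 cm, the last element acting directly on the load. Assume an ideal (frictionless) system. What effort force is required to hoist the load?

Block-and-tackle MA = number of supporting rope parts = 7.
Wheel-and-axle MA = R/r = 60/10 = 6.
Combined ideal MA = 7 × 6 = 42.
Effort = load / MA = 42 / 42 = 1 N.

1 N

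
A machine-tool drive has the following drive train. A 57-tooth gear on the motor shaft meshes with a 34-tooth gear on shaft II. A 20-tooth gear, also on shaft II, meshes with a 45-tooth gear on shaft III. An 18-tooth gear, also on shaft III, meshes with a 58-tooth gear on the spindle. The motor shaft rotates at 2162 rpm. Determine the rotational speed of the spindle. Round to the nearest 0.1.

gear mesh 34/57 = 0.59649 → 2162/0.59649 = 3624.5 rpm
gear mesh 45/20 = 2.25 → 3624.5/2.25 = 1610.9 rpm
gear mesh 58/18 = 3.2222 → 1610.9/3.2222 = 499.94 rpm

499.9 rpm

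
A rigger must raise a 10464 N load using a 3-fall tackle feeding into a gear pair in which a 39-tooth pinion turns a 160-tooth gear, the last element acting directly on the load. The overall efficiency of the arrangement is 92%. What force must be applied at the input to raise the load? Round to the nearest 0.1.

924.1 N

Block-and-tackle MA = number of supporting rope parts = 3.
Gear pair MA = 160/39 = 4.1026.
Combined ideal MA = 3 × 4.1026 = 12.308.
Actual MA = 12.308 × 0.92 = 11.323.
Effort = load / actual MA = 10464 / 11.323 = 924.13 N.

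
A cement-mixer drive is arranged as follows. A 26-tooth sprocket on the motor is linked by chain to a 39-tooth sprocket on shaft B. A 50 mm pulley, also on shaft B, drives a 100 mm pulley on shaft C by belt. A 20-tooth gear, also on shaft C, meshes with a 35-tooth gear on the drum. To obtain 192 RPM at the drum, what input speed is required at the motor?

Overall ratio R = 1.5 × 2 × 1.75 = 5.25.
Required input speed = output speed × R = 192 × 5.25 = 1008 RPM.

1008 RPM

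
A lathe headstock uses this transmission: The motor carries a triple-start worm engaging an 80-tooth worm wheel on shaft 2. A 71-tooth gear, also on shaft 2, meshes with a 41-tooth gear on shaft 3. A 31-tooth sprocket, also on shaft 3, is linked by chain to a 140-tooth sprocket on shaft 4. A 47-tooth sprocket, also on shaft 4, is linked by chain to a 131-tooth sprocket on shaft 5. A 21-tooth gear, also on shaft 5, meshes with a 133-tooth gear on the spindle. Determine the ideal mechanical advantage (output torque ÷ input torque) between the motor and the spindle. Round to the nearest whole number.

1228

Each stage contributes driven/driver: worm 80/3 = 26.667, gear mesh 41/71 = 0.57746, chain 140/31 = 4.5161, chain 131/47 = 2.7872, gear mesh 133/21 = 6.3333.
Overall: 26.667 × 0.57746 × 4.5161 × 2.7872 × 6.3333 = 1227.6.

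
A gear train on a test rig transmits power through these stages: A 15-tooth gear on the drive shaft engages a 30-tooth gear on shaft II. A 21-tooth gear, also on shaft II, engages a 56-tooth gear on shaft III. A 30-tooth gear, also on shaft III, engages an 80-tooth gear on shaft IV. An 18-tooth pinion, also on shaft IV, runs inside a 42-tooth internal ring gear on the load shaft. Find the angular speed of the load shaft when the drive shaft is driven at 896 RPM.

27 RPM

the drive shaft → shaft II (gear mesh, 30/15): 896 ÷ 2 = 448 RPM
shaft II → shaft III (gear mesh, 56/21): 448 ÷ 2.6667 = 168 RPM
shaft III → shaft IV (gear mesh, 80/30): 168 ÷ 2.6667 = 63 RPM
shaft IV → the load shaft (internal gear, 42/18): 63 ÷ 2.3333 = 27 RPM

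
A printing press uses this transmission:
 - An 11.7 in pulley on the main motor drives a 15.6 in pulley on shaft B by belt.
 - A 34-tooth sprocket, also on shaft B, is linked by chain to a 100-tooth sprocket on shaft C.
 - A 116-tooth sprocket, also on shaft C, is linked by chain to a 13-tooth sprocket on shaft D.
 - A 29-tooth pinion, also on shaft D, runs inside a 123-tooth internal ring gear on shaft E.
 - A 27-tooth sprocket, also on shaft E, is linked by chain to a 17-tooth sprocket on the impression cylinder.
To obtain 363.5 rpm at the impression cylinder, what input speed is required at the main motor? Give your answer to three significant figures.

427 rpm

Overall ratio R = 1.3333 × 2.9412 × 0.11207 × 4.2414 × 0.62963 = 1.1736.
Required input speed = output speed × R = 363.5 × 1.1736 = 426.62 rpm.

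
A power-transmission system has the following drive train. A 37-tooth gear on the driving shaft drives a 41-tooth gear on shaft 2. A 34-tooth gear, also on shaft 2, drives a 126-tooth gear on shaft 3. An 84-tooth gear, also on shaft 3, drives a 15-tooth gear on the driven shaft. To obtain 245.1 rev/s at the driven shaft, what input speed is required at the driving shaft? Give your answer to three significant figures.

180 rev/s

Overall ratio R = 1.1081 × 3.7059 × 0.17857 = 0.73331.
Required input speed = output speed × R = 245.1 × 0.73331 = 179.73 rev/s.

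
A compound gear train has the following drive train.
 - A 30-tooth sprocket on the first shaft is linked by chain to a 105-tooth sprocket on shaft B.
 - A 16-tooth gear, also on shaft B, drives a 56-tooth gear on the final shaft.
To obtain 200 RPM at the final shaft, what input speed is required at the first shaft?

Overall ratio R = 3.5 × 3.5 = 12.25.
Required input speed = output speed × R = 200 × 12.25 = 2450 RPM.

2450 RPM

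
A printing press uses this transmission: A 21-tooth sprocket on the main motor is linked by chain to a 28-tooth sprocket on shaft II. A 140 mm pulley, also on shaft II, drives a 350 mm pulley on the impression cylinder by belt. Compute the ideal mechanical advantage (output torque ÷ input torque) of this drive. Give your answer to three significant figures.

Each stage contributes driven/driver: chain 28/21 = 1.3333, belt 350/140 = 2.5.
Overall: 1.3333 × 2.5 = 3.3333.

3.33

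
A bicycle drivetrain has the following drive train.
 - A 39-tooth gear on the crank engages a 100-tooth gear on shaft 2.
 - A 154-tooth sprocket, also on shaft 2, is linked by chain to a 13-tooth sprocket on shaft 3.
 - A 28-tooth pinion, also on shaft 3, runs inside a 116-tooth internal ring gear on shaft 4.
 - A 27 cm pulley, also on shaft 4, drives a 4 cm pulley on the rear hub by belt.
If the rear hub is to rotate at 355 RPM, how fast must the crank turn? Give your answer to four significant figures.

Overall ratio R = 2.5641 × 0.084416 × 4.1429 × 0.14815 = 0.13285.
Required input speed = output speed × R = 355 × 0.13285 = 47.161 RPM.

47.16 RPM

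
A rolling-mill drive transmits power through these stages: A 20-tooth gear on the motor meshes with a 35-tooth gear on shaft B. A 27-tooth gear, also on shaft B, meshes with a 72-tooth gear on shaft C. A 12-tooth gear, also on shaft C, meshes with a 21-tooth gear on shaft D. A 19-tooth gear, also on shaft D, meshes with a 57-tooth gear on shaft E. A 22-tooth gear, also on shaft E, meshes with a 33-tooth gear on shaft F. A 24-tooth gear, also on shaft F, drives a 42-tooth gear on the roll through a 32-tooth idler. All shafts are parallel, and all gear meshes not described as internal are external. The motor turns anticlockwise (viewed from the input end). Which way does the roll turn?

clockwise

the motor → shaft B: external mesh, 1 reversal → CW.
shaft B → shaft C: external mesh, 1 reversal → CCW.
shaft C → shaft D: external mesh, 1 reversal → CW.
shaft D → shaft E: external mesh, 1 reversal → CCW.
shaft E → shaft F: external mesh, 1 reversal → CW.
shaft F → the roll: driver → idler → driven is 2 external meshes, 2 reversals → CW.
7 reversals in total — an odd number — so the roll turns opposite to the motor.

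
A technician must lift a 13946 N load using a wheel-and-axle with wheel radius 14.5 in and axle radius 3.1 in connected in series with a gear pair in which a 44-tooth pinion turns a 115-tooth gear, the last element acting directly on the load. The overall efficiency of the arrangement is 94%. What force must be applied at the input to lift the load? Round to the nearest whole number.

Wheel-and-axle MA = R/r = 14.5/3.1 = 4.6774.
Gear pair MA = 115/44 = 2.6136.
Combined ideal MA = 4.6774 × 2.6136 = 12.225.
Actual MA = 12.225 × 0.94 = 11.492.
Effort = load / actual MA = 13946 / 11.492 = 1213.6 N.

1214 N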